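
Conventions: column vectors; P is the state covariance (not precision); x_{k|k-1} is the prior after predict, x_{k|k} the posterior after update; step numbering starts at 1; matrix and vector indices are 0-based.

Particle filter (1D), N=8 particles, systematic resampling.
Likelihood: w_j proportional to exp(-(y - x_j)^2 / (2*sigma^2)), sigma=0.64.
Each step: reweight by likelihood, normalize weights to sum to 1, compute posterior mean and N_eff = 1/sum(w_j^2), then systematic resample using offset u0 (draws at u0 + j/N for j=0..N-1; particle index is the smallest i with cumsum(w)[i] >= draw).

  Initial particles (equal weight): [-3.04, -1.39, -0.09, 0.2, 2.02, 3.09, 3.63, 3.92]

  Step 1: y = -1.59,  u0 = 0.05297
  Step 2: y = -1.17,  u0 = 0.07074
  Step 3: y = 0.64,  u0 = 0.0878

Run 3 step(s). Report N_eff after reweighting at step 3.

step 1: w=[0.0690, 0.8554, 0.0576, 0.0180, 0.0000, 0.0000, 0.0000, 0.0000]  mean=-1.4003  Neff=1.3511  idx=[0, 1, 1, 1, 1, 1, 1, 2]
step 2: w=[0.0024, 0.1595, 0.1595, 0.1595, 0.1595, 0.1595, 0.1595, 0.0407]  mean=-1.3409  Neff=6.4820  idx=[1, 2, 2, 3, 4, 5, 6, 6]
step 3: w=[0.1250, 0.1250, 0.1250, 0.1250, 0.1250, 0.1250, 0.1250, 0.1250]  mean=-1.3900  Neff=8.0000  idx=[0, 1, 2, 3, 4, 5, 6, 7]

N_eff = 8.0000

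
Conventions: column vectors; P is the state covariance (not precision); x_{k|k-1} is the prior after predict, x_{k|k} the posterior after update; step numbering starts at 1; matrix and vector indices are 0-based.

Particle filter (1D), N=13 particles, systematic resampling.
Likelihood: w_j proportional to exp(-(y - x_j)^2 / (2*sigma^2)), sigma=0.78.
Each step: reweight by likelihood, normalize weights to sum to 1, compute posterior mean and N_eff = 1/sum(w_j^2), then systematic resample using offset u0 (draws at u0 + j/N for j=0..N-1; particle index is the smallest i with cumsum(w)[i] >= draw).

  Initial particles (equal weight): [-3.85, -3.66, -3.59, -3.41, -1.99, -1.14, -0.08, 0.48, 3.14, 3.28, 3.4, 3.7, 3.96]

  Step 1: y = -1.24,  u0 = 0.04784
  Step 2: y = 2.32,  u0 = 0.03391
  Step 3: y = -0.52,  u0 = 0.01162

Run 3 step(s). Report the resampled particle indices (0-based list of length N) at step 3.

resampled_idx = [0, 0, 1, 1, 2, 3, 4, 5, 7, 8, 9, 10, 11]

step 1: w=[0.0018, 0.0039, 0.0051, 0.0100, 0.3022, 0.4759, 0.1588, 0.0422, 0.0000, 0.0000, 0.0000, 0.0000, 0.0000]  mean=-1.2102  Neff=2.8984  idx=[4, 4, 4, 4, 5, 5, 5, 5, 5, 5, 6, 6, 7]
step 2: w=[0.0000, 0.0000, 0.0000, 0.0000, 0.0007, 0.0007, 0.0007, 0.0007, 0.0007, 0.0007, 0.1102, 0.1102, 0.7756]  mean=0.3501  Neff=1.5979  idx=[10, 10, 11, 12, 12, 12, 12, 12, 12, 12, 12, 12, 12]
step 3: w=[0.1226, 0.1226, 0.1226, 0.0632, 0.0632, 0.0632, 0.0632, 0.0632, 0.0632, 0.0632, 0.0632, 0.0632, 0.0632]  mean=0.2740  Neff=11.7548  idx=[0, 0, 1, 1, 2, 3, 4, 5, 7, 8, 9, 10, 11]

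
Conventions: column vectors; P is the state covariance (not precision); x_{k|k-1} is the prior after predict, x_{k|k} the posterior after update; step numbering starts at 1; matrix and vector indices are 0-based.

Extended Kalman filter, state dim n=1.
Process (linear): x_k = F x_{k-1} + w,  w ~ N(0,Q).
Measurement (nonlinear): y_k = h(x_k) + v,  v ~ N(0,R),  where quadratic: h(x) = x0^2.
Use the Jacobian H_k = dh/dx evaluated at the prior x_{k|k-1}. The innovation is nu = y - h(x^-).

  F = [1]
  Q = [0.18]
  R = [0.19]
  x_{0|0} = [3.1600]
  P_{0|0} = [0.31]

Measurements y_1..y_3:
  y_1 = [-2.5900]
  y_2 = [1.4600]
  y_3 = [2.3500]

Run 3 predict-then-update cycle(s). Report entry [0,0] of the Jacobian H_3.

step 1: x^-=[3.1600]  P^-=[0.4900]  H_jac=[6.3200]  S=[19.7618]  K=[0.1567]  nu=[-12.5756]  x^+=[1.1893]  P^+=[0.0047]
step 2: x^-=[1.1893]  P^-=[0.1847]  H_jac=[2.3786]  S=[1.2351]  K=[0.3557]  nu=[0.0455]  x^+=[1.2055]  P^+=[0.0284]
step 3: x^-=[1.2055]  P^-=[0.2084]  H_jac=[2.4110]  S=[1.4015]  K=[0.3585]  nu=[0.8967]  x^+=[1.5270]  P^+=[0.0283]

H_jac[0,0] = 2.4110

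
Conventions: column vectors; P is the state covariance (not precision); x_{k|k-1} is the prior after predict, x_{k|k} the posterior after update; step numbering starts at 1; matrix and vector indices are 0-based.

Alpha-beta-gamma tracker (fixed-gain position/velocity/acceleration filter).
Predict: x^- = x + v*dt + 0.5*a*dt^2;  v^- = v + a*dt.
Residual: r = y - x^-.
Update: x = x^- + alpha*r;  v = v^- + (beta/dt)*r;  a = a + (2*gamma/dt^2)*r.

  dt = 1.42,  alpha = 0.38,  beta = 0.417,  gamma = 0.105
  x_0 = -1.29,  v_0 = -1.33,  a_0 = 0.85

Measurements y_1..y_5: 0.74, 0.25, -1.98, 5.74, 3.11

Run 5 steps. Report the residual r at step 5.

step 1: x_pred=-2.3216  r=3.0616  x^+=-1.1582  v^+=0.7761  a^+=1.1689
step 2: x_pred=1.1223  r=-0.8723  x^+=0.7908  v^+=2.1797  a^+=1.0780
step 3: x_pred=4.9728  r=-6.9528  x^+=2.3308  v^+=1.6687  a^+=0.3539
step 4: x_pred=5.0571  r=0.6829  x^+=5.3166  v^+=2.3718  a^+=0.4250
step 5: x_pred=9.1130  r=-6.0030  x^+=6.8319  v^+=1.2124  a^+=-0.2002

resid = -6.0030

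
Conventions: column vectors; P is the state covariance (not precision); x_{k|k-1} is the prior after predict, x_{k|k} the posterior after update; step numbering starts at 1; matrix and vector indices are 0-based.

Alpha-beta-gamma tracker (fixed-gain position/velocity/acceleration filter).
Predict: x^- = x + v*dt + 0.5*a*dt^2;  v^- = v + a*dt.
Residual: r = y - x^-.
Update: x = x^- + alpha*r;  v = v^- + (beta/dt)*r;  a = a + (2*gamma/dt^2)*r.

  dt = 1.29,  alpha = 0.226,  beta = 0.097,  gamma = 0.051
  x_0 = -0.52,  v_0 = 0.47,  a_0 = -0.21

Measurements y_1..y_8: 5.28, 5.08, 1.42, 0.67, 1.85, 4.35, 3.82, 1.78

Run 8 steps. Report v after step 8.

v_post = -1.2183

step 1: x_pred=-0.0884  r=5.3684  x^+=1.1248  v^+=0.6028  a^+=0.1191
step 2: x_pred=2.0015  r=3.0785  x^+=2.6972  v^+=0.9878  a^+=0.3078
step 3: x_pred=4.2276  r=-2.8076  x^+=3.5931  v^+=1.1737  a^+=0.1357
step 4: x_pred=5.2201  r=-4.5501  x^+=4.1917  v^+=1.0066  a^+=-0.1432
step 5: x_pred=5.3711  r=-3.5211  x^+=4.5753  v^+=0.5571  a^+=-0.3591
step 6: x_pred=4.9952  r=-0.6452  x^+=4.8494  v^+=0.0454  a^+=-0.3986
step 7: x_pred=4.5762  r=-0.7562  x^+=4.4053  v^+=-0.5257  a^+=-0.4450
step 8: x_pred=3.3570  r=-1.5770  x^+=3.0006  v^+=-1.2183  a^+=-0.5416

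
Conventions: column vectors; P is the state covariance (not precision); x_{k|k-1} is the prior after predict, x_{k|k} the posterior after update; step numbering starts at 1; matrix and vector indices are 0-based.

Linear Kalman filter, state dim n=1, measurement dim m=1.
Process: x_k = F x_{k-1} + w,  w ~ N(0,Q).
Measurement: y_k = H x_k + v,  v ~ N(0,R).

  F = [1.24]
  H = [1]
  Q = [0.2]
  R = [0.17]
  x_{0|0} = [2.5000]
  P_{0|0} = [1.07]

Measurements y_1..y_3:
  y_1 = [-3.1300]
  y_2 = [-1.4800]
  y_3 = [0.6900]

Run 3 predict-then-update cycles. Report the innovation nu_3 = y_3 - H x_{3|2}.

step 1: x^-=[3.1000]  P^-=[1.8452]  S=[2.0152]  K=[0.9156]  nu=[-6.2300]  x^+=[-2.6045]  P^+=[0.1557]
step 2: x^-=[-3.2295]  P^-=[0.4393]  S=[0.6093]  K=[0.7210]  nu=[1.7495]  x^+=[-1.9681]  P^+=[0.1226]
step 3: x^-=[-2.4404]  P^-=[0.3885]  S=[0.5585]  K=[0.6956]  nu=[3.1304]  x^+=[-0.2629]  P^+=[0.1183]

innov = [3.1304]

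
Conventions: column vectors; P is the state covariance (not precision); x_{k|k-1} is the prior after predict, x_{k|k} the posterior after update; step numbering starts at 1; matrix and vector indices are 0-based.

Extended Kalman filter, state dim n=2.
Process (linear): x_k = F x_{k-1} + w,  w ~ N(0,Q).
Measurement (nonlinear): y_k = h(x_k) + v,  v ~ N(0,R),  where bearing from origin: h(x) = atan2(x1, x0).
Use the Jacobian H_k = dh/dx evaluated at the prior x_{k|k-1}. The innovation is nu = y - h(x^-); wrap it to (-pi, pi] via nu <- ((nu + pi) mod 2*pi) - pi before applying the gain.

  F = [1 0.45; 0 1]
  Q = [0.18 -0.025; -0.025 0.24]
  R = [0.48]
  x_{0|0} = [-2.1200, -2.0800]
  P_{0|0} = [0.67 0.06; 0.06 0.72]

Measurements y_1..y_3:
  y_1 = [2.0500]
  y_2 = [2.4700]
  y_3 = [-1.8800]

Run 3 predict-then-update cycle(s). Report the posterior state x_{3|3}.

x_post = [-4.7075, -1.5985]

step 1: x^-=[-3.0560, -2.0800]  P^-=[1.0498 0.3590; 0.3590 0.9600]  H_jac=[0.1522 -0.2236]  S=[0.5279]  K=[0.1506; -0.3032]  nu=[-1.6892]  x^+=[-3.3104, -1.5679]  P^+=[1.0378 0.3831; 0.3831 0.9115]
step 2: x^-=[-4.0160, -1.5679]  P^-=[1.7472 0.7683; 0.7683 1.1515]  H_jac=[0.0844 -0.2161]  S=[0.5182]  K=[-0.0359; -0.3551]  nu=[-1.0438]  x^+=[-3.9785, -1.1973]  P^+=[1.7465 0.7617; 0.7617 1.0861]
step 3: x^-=[-4.5172, -1.1973]  P^-=[2.8320 1.2254; 1.2254 1.3261]  H_jac=[0.0548 -0.2068]  S=[0.5175]  K=[-0.1898; -0.4003]  nu=[1.0025]  x^+=[-4.7075, -1.5985]  P^+=[2.8133 1.1861; 1.1861 1.2432]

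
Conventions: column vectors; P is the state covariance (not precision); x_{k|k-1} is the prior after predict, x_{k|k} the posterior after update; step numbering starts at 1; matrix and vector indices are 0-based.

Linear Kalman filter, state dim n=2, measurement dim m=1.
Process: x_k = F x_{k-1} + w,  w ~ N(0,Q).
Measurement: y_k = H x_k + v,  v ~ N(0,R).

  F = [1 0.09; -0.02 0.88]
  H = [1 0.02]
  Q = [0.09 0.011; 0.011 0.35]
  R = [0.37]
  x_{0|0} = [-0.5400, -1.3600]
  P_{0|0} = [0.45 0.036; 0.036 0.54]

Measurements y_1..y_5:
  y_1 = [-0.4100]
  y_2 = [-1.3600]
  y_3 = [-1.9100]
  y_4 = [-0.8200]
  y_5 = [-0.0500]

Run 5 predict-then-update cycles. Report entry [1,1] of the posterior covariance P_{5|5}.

step 1: x^-=[-0.6624, -1.1860]  P^-=[0.5509 0.0764; 0.0764 0.7671]  S=[0.9242]  K=[0.5977; 0.0992]  nu=[0.2761]  x^+=[-0.4974, -1.1586]  P^+=[0.2207 0.0216; 0.0216 0.7580]
step 2: x^-=[-0.6016, -1.0096]  P^-=[0.3207 0.0856; 0.0856 0.9363]  S=[0.6945]  K=[0.4643; 0.1501]  nu=[-0.7382]  x^+=[-0.9443, -1.1204]  P^+=[0.1710 0.0371; 0.0371 0.9207]
step 3: x^-=[-1.0452, -0.9671]  P^-=[0.2752 0.1131; 0.1131 1.0617]  S=[0.6501]  K=[0.4267; 0.2066]  nu=[-0.8455]  x^+=[-1.4060, -1.1418]  P^+=[0.1568 0.0558; 0.0558 1.0340]
step 4: x^-=[-1.5088, -0.9767]  P^-=[0.2652 0.1387; 0.1387 1.1488]  S=[0.6412]  K=[0.4179; 0.2522]  nu=[0.7083]  x^+=[-1.2127, -0.7981]  P^+=[0.1532 0.0712; 0.0712 1.1080]
step 5: x^-=[-1.2846, -0.6780]  P^-=[0.2650 0.1582; 0.1582 1.2056]  S=[0.6418]  K=[0.4178; 0.2840]  nu=[1.2481]  x^+=[-0.7631, -0.3235]  P^+=[0.1530 0.0820; 0.0820 1.1538]

P_post[1,1] = 1.1538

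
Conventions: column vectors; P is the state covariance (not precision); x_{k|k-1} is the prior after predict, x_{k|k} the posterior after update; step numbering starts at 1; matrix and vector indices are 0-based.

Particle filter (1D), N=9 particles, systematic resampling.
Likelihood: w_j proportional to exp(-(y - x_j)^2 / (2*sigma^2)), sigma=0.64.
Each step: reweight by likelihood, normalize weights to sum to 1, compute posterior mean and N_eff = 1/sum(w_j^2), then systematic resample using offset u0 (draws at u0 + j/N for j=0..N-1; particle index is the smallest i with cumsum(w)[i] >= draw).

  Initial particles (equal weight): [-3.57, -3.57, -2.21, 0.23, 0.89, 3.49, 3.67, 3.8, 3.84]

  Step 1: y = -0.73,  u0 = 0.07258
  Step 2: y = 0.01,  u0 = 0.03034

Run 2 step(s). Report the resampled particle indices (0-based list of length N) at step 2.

resampled_idx = [1, 2, 2, 3, 4, 5, 6, 6, 7]

step 1: w=[0.0001, 0.0001, 0.1588, 0.7474, 0.0935, 0.0000, 0.0000, 0.0000, 0.0000]  mean=-0.0967  Neff=1.6874  idx=[2, 3, 3, 3, 3, 3, 3, 3, 4]
step 2: w=[0.0003, 0.1349, 0.1349, 0.1349, 0.1349, 0.1349, 0.1349, 0.1349, 0.0556]  mean=0.2658  Neff=7.6680  idx=[1, 2, 2, 3, 4, 5, 6, 6, 7]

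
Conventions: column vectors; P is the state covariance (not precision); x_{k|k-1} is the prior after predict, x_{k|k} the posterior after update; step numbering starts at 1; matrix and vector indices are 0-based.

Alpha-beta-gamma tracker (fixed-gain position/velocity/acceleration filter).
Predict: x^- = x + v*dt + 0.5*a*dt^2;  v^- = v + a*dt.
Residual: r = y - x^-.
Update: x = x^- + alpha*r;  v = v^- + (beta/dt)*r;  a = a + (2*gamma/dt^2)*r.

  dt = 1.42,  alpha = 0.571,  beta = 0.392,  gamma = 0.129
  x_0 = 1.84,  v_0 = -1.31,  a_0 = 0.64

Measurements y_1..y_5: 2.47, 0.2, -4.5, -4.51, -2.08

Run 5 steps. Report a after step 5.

step 1: x_pred=0.6250  r=1.8450  x^+=1.6785  v^+=0.1081  a^+=0.8761
step 2: x_pred=2.7153  r=-2.5153  x^+=1.2791  v^+=0.6578  a^+=0.5542
step 3: x_pred=2.7719  r=-7.2719  x^+=-1.3804  v^+=-0.5627  a^+=-0.3762
step 4: x_pred=-2.5587  r=-1.9513  x^+=-3.6729  v^+=-1.6356  a^+=-0.6259
step 5: x_pred=-6.6264  r=4.5464  x^+=-4.0304  v^+=-1.2693  a^+=-0.0442

a_post = -0.0442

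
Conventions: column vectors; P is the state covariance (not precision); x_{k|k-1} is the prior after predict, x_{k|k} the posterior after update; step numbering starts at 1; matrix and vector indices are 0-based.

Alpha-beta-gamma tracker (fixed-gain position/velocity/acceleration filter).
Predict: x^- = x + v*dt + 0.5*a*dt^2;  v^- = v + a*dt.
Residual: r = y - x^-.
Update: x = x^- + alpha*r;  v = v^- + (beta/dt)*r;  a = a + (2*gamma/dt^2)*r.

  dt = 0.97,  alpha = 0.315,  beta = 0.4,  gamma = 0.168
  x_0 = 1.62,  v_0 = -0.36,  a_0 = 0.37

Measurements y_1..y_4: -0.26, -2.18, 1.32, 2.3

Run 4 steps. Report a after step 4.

a_post = 2.1731

step 1: x_pred=1.4449  r=-1.7049  x^+=0.9078  v^+=-0.7041  a^+=-0.2388
step 2: x_pred=0.1125  r=-2.2925  x^+=-0.6097  v^+=-1.8811  a^+=-1.0575
step 3: x_pred=-2.9318  r=4.2518  x^+=-1.5925  v^+=-1.1535  a^+=0.4609
step 4: x_pred=-2.4946  r=4.7946  x^+=-0.9843  v^+=1.2707  a^+=2.1731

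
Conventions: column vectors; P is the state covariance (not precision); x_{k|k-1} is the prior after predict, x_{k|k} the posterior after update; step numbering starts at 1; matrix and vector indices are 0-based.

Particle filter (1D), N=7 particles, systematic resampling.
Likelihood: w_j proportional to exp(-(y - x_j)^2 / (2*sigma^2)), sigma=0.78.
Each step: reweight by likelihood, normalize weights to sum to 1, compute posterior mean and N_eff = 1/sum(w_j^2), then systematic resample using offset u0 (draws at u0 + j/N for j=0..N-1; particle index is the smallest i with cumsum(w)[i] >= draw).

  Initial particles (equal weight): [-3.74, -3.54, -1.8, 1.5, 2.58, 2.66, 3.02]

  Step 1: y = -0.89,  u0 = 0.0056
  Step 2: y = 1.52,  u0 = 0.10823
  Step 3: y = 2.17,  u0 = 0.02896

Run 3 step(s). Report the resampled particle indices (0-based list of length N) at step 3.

resampled_idx = [0, 1, 2, 3, 4, 5, 6]

step 1: w=[0.0024, 0.0060, 0.9738, 0.0176, 0.0001, 0.0001, 0.0000]  mean=-1.7564  Neff=1.0541  idx=[1, 2, 2, 2, 2, 2, 2]
step 2: w=[0.0000, 0.1667, 0.1667, 0.1667, 0.1667, 0.1667, 0.1667]  mean=-1.8000  Neff=6.0000  idx=[1, 2, 3, 4, 5, 5, 6]
step 3: w=[0.1429, 0.1429, 0.1429, 0.1429, 0.1429, 0.1429, 0.1429]  mean=-1.8000  Neff=7.0000  idx=[0, 1, 2, 3, 4, 5, 6]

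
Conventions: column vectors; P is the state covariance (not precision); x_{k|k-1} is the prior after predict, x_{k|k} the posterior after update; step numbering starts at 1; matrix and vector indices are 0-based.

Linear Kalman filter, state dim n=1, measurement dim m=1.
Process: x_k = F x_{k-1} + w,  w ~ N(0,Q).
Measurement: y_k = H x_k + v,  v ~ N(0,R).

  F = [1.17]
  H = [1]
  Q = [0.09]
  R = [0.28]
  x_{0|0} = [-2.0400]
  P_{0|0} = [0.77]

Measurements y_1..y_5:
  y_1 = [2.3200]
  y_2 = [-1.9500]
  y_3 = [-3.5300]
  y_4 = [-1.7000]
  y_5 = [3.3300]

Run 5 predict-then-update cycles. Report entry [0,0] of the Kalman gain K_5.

step 1: x^-=[-2.3868]  P^-=[1.1441]  S=[1.4241]  K=[0.8034]  nu=[4.7068]  x^+=[1.3945]  P^+=[0.2249]
step 2: x^-=[1.6316]  P^-=[0.3979]  S=[0.6779]  K=[0.5870]  nu=[-3.5816]  x^+=[-0.4707]  P^+=[0.1644]
step 3: x^-=[-0.5507]  P^-=[0.3150]  S=[0.5950]  K=[0.5294]  nu=[-2.9793]  x^+=[-2.1280]  P^+=[0.1482]
step 4: x^-=[-2.4897]  P^-=[0.2929]  S=[0.5729]  K=[0.5113]  nu=[0.7897]  x^+=[-2.0860]  P^+=[0.1432]
step 5: x^-=[-2.4406]  P^-=[0.2860]  S=[0.5660]  K=[0.5053]  nu=[5.7706]  x^+=[0.4751]  P^+=[0.1415]

K[0,0] = 0.5053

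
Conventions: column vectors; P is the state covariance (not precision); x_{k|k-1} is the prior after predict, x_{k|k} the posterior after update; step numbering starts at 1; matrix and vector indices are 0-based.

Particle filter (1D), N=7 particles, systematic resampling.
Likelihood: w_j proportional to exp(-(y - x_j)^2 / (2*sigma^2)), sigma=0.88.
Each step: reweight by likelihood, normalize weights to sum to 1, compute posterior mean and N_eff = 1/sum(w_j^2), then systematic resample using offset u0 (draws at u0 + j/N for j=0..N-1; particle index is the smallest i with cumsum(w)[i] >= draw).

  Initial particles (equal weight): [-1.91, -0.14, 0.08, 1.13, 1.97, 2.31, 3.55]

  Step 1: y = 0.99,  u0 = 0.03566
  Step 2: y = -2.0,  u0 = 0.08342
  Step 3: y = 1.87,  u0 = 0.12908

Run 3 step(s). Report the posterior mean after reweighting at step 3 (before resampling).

post_mean = 0.0131

step 1: w=[0.0015, 0.1516, 0.2025, 0.3413, 0.1859, 0.1122, 0.0050]  mean=1.0210  Neff=4.3930  idx=[1, 2, 2, 3, 3, 4, 5]
step 2: w=[0.4594, 0.2625, 0.2625, 0.0077, 0.0077, 0.0002, 0.0000]  mean=-0.0046  Neff=2.8652  idx=[0, 0, 0, 1, 1, 2, 2]
step 3: w=[0.1014, 0.1014, 0.1014, 0.1740, 0.1740, 0.1740, 0.1740]  mean=0.0131  Neff=6.5840  idx=[1, 2, 3, 4, 5, 6, 6]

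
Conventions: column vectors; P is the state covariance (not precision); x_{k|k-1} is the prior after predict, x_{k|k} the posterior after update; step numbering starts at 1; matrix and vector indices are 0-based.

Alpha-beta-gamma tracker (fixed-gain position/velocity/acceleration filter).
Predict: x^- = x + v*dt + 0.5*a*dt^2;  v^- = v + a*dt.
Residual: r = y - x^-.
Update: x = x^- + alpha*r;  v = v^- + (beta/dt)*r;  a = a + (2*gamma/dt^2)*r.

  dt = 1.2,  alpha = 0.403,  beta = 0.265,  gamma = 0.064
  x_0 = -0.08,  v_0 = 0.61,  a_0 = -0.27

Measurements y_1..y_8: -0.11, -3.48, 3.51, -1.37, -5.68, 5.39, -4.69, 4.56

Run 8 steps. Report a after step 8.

a_post = 0.7230

step 1: x_pred=0.4576  r=-0.5676  x^+=0.2289  v^+=0.1607  a^+=-0.3205
step 2: x_pred=0.1909  r=-3.6709  x^+=-1.2885  v^+=-1.0345  a^+=-0.6468
step 3: x_pred=-2.9956  r=6.5056  x^+=-0.3738  v^+=-0.3740  a^+=-0.0685
step 4: x_pred=-0.8720  r=-0.4980  x^+=-1.0727  v^+=-0.5662  a^+=-0.1128
step 5: x_pred=-1.8333  r=-3.8467  x^+=-3.3835  v^+=-1.5510  a^+=-0.4547
step 6: x_pred=-5.5720  r=10.9620  x^+=-1.1543  v^+=0.3242  a^+=0.5197
step 7: x_pred=-0.3911  r=-4.2989  x^+=-2.1236  v^+=-0.0015  a^+=0.1376
step 8: x_pred=-2.0263  r=6.5863  x^+=0.6280  v^+=1.6181  a^+=0.7230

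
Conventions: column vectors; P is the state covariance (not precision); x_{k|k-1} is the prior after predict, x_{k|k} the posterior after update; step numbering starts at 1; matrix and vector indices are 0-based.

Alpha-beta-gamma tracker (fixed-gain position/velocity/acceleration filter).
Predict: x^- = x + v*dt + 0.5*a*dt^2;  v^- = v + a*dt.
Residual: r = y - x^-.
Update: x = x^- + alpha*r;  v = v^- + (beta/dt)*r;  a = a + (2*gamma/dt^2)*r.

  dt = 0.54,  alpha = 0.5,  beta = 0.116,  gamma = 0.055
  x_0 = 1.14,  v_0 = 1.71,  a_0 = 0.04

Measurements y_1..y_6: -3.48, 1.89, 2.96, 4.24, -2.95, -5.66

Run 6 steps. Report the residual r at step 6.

resid = -5.3898

step 1: x_pred=2.0692  r=-5.5492  x^+=-0.7054  v^+=0.5395  a^+=-2.0533
step 2: x_pred=-0.7134  r=2.6034  x^+=0.5883  v^+=-0.0100  a^+=-1.0713
step 3: x_pred=0.4267  r=2.5333  x^+=1.6934  v^+=-0.0443  a^+=-0.1156
step 4: x_pred=1.6526  r=2.5874  x^+=2.9463  v^+=0.4491  a^+=0.8604
step 5: x_pred=3.3142  r=-6.2642  x^+=0.1821  v^+=-0.4319  a^+=-1.5026
step 6: x_pred=-0.2702  r=-5.3898  x^+=-2.9651  v^+=-2.4012  a^+=-3.5358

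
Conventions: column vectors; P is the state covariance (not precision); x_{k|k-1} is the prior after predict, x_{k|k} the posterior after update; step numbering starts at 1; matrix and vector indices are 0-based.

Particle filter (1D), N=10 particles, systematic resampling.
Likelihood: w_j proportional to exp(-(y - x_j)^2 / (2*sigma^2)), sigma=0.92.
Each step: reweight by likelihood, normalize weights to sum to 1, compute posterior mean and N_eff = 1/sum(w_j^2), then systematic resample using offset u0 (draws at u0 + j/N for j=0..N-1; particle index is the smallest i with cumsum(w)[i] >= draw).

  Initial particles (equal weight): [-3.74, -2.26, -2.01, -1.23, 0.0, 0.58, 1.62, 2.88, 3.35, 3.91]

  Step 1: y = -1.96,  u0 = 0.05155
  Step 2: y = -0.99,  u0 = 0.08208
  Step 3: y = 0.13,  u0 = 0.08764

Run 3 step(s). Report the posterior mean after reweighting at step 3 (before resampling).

post_mean = -1.3466

step 1: w=[0.0520, 0.3207, 0.3377, 0.2469, 0.0350, 0.0075, 0.0002, 0.0000, 0.0000, 0.0000]  mean=-1.8973  Neff=3.5478  idx=[0, 1, 1, 1, 2, 2, 2, 3, 3, 3]
step 2: w=[0.0020, 0.0678, 0.0678, 0.0678, 0.0950, 0.0950, 0.0950, 0.1698, 0.1698, 0.1698]  mean=-1.6669  Neff=7.8476  idx=[2, 3, 4, 5, 6, 7, 8, 8, 9, 9]
step 3: w=[0.0176, 0.0176, 0.0344, 0.0344, 0.0344, 0.1723, 0.1723, 0.1723, 0.1723, 0.1723]  mean=-1.3466  Neff=6.5497  idx=[3, 5, 5, 6, 7, 7, 8, 8, 9, 9]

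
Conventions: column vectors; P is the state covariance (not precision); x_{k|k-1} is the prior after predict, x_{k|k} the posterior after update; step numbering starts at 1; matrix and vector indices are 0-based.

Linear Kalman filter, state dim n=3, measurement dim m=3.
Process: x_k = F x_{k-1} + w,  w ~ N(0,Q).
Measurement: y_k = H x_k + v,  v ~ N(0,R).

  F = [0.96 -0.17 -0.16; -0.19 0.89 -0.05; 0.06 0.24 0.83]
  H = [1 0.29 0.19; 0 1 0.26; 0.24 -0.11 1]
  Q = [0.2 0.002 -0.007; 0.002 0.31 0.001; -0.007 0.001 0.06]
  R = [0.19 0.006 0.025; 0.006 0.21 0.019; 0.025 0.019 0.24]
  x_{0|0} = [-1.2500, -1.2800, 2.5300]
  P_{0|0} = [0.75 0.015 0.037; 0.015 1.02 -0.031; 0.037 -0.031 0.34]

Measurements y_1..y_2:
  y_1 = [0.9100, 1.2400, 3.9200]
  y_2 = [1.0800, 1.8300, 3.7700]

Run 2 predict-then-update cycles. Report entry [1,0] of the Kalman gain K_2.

K[1,0] = 0.0493

step 1: x^-=[-1.3872, -1.0282, 1.7177]  P^-=[0.9114 -0.2696 -0.0126; -0.2696 1.1443 0.1679; -0.0126 0.1679 0.3474]  S=[1.0676 0.1267 0.3162; 0.1267 1.4650 0.0810; 0.3162 0.0810 0.6251]  K=[0.8082 -0.2562 0.0017; 0.0393 0.8164 -0.1621; -0.0836 0.1534 0.5439]  nu=[2.2690, 1.8216, 2.4221]  x^+=[-0.0160, 0.1556, 3.1248]  P^+=[0.1696 -0.0413 -0.0295; -0.0413 0.1671 0.0059; -0.0295 0.0059 0.1391]
step 2: x^-=[-0.5418, -0.0147, 2.6299]  P^-=[0.3876 -0.0900 -0.0559; -0.0900 0.4617 0.0377; -0.0559 0.0377 0.1643]  S=[0.5531 0.0535 0.0898; 0.0535 0.7024 0.0224; 0.0898 0.0224 0.4018]  K=[0.6566 -0.1982 -0.0187; 0.0493 0.6718 -0.1349; -0.0973 0.1097 0.3808]  nu=[1.1264, 1.1609, 1.2685]  x^+=[-0.0560, 0.6496, 3.1306]  P^+=[0.1374 -0.0307 -0.0282; -0.0307 0.1377 0.0041; -0.0282 0.0041 0.0983]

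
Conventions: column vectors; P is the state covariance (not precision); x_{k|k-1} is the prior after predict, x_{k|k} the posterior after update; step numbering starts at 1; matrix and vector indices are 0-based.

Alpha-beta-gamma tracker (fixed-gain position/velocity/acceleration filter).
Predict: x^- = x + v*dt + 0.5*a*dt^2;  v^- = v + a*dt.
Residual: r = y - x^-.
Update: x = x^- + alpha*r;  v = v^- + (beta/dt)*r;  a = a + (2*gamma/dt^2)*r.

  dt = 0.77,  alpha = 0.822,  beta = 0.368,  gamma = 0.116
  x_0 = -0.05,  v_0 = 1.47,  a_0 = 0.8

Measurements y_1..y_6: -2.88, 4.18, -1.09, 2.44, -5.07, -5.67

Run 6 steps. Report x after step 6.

step 1: x_pred=1.3191  r=-4.1991  x^+=-2.1326  v^+=0.0792  a^+=-0.8431
step 2: x_pred=-2.3215  r=6.5015  x^+=3.0227  v^+=2.5372  a^+=1.7010
step 3: x_pred=5.4806  r=-6.5706  x^+=0.0796  v^+=0.7067  a^+=-0.8701
step 4: x_pred=0.3658  r=2.0742  x^+=2.0708  v^+=1.0280  a^+=-0.0585
step 5: x_pred=2.8450  r=-7.9150  x^+=-3.6611  v^+=-2.7998  a^+=-3.1556
step 6: x_pred=-6.7524  r=1.0824  x^+=-5.8627  v^+=-4.7123  a^+=-2.7321

x_post = -5.8627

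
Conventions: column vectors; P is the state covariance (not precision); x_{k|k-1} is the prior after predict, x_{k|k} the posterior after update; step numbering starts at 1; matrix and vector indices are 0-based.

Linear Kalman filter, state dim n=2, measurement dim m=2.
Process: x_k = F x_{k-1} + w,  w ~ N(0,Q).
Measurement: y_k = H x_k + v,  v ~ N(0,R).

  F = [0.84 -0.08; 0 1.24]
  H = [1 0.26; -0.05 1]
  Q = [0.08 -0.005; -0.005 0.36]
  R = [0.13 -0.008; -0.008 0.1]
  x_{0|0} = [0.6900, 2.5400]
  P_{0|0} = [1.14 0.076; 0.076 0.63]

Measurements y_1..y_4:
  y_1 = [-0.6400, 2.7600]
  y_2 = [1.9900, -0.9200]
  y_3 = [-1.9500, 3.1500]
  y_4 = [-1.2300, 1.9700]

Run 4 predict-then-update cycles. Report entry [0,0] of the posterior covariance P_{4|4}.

P_post[0,0] = 0.0669

step 1: x^-=[0.3764, 3.1496]  P^-=[0.8782 0.0117; 0.0117 1.3287]  S=[1.1041 0.3051; 0.3051 1.4297]  K=[0.8548 -0.2049; 0.0710 0.9138]  nu=[-1.8353, -0.3708]  x^+=[-1.1164, 2.6805]  P^+=[0.1183 -0.0214; -0.0214 0.0897]
step 2: x^-=[-1.1522, 3.3239]  P^-=[0.1669 -0.0362; -0.0362 0.4980]  S=[0.3118 0.0774; 0.0774 0.6020]  K=[0.5409 -0.1435; 0.0961 0.8178]  nu=[2.2780, -4.3015]  x^+=[0.6974, 0.0250]  P^+=[0.0753 -0.0149; -0.0149 0.0803]
step 3: x^-=[0.5838, 0.0310]  P^-=[0.1357 -0.0285; -0.0285 0.4834]  S=[0.2835 0.0828; 0.0828 0.5866]  K=[0.4901 -0.1293; 0.1058 0.8116]  nu=[-2.5419, 3.1482]  x^+=[-1.0692, 2.3170]  P^+=[0.0682 -0.0134; -0.0134 0.0796]
step 4: x^-=[-1.0834, 2.8731]  P^-=[0.1305 -0.0269; -0.0269 0.4825]  S=[0.2791 0.0844; 0.0844 0.5855]  K=[0.4806 -0.1263; 0.1080 0.8108]  nu=[-0.8936, -0.9572]  x^+=[-1.3920, 2.0005]  P^+=[0.0669 -0.0131; -0.0131 0.0796]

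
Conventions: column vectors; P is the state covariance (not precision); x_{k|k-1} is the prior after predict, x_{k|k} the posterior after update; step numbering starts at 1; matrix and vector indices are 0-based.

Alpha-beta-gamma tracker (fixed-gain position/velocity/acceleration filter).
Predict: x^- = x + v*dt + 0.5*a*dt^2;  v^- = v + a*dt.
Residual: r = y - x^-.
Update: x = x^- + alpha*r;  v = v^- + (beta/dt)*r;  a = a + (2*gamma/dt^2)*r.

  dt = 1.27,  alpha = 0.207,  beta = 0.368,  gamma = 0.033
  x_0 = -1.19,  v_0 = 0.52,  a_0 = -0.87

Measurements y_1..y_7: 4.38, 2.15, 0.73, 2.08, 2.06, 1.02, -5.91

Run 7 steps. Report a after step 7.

step 1: x_pred=-1.2312  r=5.6112  x^+=-0.0697  v^+=1.0410  a^+=-0.6404
step 2: x_pred=0.7360  r=1.4140  x^+=1.0287  v^+=0.6375  a^+=-0.5825
step 3: x_pred=1.3685  r=-0.6385  x^+=1.2363  v^+=-0.2874  a^+=-0.6087
step 4: x_pred=0.3805  r=1.6995  x^+=0.7323  v^+=-0.5679  a^+=-0.5391
step 5: x_pred=-0.4237  r=2.4837  x^+=0.0904  v^+=-0.5329  a^+=-0.4375
step 6: x_pred=-0.9391  r=1.9591  x^+=-0.5336  v^+=-0.5208  a^+=-0.3573
step 7: x_pred=-1.4832  r=-4.4268  x^+=-2.3995  v^+=-2.2573  a^+=-0.5385

a_post = -0.5385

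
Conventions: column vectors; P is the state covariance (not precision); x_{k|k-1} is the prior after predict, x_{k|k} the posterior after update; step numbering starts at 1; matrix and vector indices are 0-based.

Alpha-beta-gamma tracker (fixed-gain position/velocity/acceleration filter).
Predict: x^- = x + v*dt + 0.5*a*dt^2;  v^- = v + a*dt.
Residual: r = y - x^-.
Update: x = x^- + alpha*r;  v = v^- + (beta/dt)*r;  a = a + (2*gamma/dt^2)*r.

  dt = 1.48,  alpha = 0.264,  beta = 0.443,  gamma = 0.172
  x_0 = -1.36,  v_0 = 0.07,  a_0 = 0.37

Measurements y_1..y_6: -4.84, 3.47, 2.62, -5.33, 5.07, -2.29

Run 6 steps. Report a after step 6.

step 1: x_pred=-0.8512  r=-3.9888  x^+=-1.9042  v^+=-0.5764  a^+=-0.2564
step 2: x_pred=-3.0381  r=6.5081  x^+=-1.3199  v^+=0.9921  a^+=0.7656
step 3: x_pred=0.9870  r=1.6330  x^+=1.4181  v^+=2.6141  a^+=1.0221
step 4: x_pred=6.4064  r=-11.7364  x^+=3.3080  v^+=0.6139  a^+=-0.8211
step 5: x_pred=3.3172  r=1.7528  x^+=3.7800  v^+=-0.0767  a^+=-0.5458
step 6: x_pred=3.0687  r=-5.3587  x^+=1.6540  v^+=-2.4885  a^+=-1.3874

a_post = -1.3874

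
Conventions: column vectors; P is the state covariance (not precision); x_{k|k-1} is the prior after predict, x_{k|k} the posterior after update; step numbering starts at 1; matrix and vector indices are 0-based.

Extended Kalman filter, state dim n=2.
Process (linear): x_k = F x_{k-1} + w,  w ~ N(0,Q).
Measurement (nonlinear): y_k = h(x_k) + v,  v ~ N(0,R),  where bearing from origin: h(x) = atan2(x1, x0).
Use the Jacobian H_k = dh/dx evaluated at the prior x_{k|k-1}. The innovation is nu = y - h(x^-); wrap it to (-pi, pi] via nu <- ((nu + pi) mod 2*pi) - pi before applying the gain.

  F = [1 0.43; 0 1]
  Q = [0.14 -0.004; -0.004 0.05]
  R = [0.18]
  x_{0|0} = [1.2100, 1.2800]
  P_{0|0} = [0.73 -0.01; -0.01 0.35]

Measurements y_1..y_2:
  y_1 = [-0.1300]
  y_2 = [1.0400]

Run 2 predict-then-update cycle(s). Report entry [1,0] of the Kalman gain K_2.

K[1,0] = 0.4228

step 1: x^-=[1.7604, 1.2800]  P^-=[0.9261 0.1365; 0.1365 0.4000]  H_jac=[-0.2702 0.3716]  S=[0.2754]  K=[-0.7243; 0.4058]  nu=[-0.7587]  x^+=[2.3099, 0.9722]  P^+=[0.7816 0.2174; 0.2174 0.3547]
step 2: x^-=[2.7280, 0.9722]  P^-=[1.1742 0.3660; 0.3660 0.4047]  H_jac=[-0.1159 0.3253]  S=[0.2110]  K=[-0.0809; 0.4228]  nu=[0.6977]  x^+=[2.6715, 1.2671]  P^+=[1.1728 0.3732; 0.3732 0.3669]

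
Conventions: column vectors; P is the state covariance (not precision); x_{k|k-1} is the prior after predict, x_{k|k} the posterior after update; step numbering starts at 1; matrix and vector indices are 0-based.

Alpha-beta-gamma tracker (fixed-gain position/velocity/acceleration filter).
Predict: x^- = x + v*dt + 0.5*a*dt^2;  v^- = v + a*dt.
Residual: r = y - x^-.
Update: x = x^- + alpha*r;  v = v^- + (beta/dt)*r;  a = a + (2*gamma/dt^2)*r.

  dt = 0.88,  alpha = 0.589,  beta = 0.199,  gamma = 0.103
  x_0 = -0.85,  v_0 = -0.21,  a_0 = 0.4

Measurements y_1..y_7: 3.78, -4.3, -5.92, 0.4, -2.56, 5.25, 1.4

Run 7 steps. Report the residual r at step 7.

resid = -1.1984

step 1: x_pred=-0.8799  r=4.6599  x^+=1.8648  v^+=1.1958  a^+=1.6396
step 2: x_pred=3.5519  r=-7.8519  x^+=-1.0729  v^+=0.8630  a^+=-0.4491
step 3: x_pred=-0.4873  r=-5.4327  x^+=-3.6872  v^+=-0.7607  a^+=-1.8943
step 4: x_pred=-5.0901  r=5.4901  x^+=-1.8564  v^+=-1.1862  a^+=-0.4338
step 5: x_pred=-3.0682  r=0.5082  x^+=-2.7689  v^+=-1.4530  a^+=-0.2986
step 6: x_pred=-4.1632  r=9.4132  x^+=1.3812  v^+=0.4128  a^+=2.2054
step 7: x_pred=2.5984  r=-1.1984  x^+=1.8925  v^+=2.0826  a^+=1.8866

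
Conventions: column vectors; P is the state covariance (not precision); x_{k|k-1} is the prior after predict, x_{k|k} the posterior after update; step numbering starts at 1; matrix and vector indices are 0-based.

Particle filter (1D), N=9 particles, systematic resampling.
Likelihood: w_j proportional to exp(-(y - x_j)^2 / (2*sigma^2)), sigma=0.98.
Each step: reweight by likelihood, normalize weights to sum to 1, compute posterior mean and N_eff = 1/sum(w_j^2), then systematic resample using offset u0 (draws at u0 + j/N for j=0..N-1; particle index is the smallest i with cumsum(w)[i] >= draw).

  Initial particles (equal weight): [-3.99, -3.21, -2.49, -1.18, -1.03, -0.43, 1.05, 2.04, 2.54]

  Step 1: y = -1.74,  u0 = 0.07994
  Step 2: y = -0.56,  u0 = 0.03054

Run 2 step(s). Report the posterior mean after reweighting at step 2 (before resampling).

post_mean = -1.0526

step 1: w=[0.0225, 0.1018, 0.2340, 0.2664, 0.2412, 0.1284, 0.0055, 0.0002, 0.0000]  mean=-1.6112  Neff=4.7322  idx=[1, 2, 2, 3, 3, 4, 4, 4, 5]
step 2: w=[0.0046, 0.0256, 0.0256, 0.1458, 0.1458, 0.1587, 0.1587, 0.1587, 0.1765]  mean=-1.0526  Neff=6.6421  idx=[2, 3, 4, 5, 5, 6, 7, 7, 8]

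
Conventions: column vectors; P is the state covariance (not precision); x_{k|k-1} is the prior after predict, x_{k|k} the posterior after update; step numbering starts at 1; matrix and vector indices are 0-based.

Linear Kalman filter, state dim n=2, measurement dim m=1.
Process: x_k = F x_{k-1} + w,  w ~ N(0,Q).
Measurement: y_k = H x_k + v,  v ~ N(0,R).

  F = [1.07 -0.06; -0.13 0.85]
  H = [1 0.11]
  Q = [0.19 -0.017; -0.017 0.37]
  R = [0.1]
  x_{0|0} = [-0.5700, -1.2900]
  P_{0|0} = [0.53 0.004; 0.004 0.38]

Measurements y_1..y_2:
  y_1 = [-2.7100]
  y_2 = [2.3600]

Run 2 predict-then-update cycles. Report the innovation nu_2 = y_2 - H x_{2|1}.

step 1: x^-=[-0.5325, -1.0224]  P^-=[0.7977 -0.1064; -0.1064 0.6526]  S=[0.8821]  K=[0.8910; -0.0393]  nu=[-2.0650]  x^+=[-2.3724, -0.9413]  P^+=[0.0974 -0.0756; -0.0756 0.6513]
step 2: x^-=[-2.4819, -0.4917]  P^-=[0.3136 -0.1331; -0.1331 0.8589]  S=[0.3947]  K=[0.7574; -0.0978]  nu=[4.8960]  x^+=[1.2263, -0.9706]  P^+=[0.0872 -0.1038; -0.1038 0.8551]

innov = [4.8960]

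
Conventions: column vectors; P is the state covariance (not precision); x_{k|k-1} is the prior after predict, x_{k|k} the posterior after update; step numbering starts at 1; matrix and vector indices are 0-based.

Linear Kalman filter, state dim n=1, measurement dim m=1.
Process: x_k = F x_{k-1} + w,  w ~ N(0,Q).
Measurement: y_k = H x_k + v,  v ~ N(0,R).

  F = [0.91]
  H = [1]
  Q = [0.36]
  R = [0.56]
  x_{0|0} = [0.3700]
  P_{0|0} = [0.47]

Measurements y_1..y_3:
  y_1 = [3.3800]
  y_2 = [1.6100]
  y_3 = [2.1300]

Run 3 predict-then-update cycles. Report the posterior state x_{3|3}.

x_post = [1.8684]

step 1: x^-=[0.3367]  P^-=[0.7492]  S=[1.3092]  K=[0.5723]  nu=[3.0433]  x^+=[2.0783]  P^+=[0.3205]
step 2: x^-=[1.8912]  P^-=[0.6254]  S=[1.1854]  K=[0.5276]  nu=[-0.2812]  x^+=[1.7429]  P^+=[0.2954]
step 3: x^-=[1.5860]  P^-=[0.6047]  S=[1.1647]  K=[0.5192]  nu=[0.5440]  x^+=[1.8684]  P^+=[0.2907]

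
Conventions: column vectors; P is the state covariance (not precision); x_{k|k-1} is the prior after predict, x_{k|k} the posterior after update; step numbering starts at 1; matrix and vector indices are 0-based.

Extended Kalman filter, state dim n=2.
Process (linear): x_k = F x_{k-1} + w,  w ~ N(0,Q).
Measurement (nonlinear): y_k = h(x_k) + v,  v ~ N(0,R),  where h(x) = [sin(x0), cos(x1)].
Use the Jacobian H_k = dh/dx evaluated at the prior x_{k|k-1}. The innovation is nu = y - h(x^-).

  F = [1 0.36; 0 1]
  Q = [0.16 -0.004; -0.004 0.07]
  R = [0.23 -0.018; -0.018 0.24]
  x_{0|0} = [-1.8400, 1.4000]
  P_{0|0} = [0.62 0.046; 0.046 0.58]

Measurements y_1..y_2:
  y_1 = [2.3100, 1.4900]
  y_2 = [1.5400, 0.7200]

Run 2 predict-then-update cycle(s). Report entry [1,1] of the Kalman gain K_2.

step 1: x^-=[-1.3360, 1.4000]  P^-=[0.8883 0.2508; 0.2508 0.6500]  H_jac=[0.2326 0.0000; 0.0000 -0.9854]  S=[0.2781 -0.0755; -0.0755 0.8712]  K=[0.6822 -0.2246; 0.0105 -0.7343]  nu=[3.2826, 1.3200]  x^+=[0.6069, 0.4650]  P^+=[0.6918 0.0672; 0.0672 0.1790]
step 2: x^-=[0.7743, 0.4650]  P^-=[0.9234 0.1276; 0.1276 0.2490]  H_jac=[0.7149 0.0000; 0.0000 -0.4484]  S=[0.7019 -0.0589; -0.0589 0.2901]  K=[0.9399 -0.0064; 0.0993 -0.3648]  nu=[0.8408, -0.1738]  x^+=[1.5657, 0.6119]  P^+=[0.3025 0.0411; 0.0411 0.1992]

K[1,1] = -0.3648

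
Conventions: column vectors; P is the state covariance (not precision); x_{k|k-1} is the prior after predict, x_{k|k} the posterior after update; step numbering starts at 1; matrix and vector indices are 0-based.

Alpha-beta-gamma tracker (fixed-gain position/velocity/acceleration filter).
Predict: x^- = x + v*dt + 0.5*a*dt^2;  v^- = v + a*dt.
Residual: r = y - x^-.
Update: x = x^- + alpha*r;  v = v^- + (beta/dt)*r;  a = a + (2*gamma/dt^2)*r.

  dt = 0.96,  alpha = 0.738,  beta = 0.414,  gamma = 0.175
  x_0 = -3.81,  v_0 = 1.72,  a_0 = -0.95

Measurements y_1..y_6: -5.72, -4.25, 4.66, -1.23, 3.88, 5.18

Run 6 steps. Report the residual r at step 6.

resid = -2.2695

step 1: x_pred=-2.5966  r=-3.1234  x^+=-4.9017  v^+=-0.5390  a^+=-2.1362
step 2: x_pred=-6.4034  r=2.1534  x^+=-4.8142  v^+=-1.6611  a^+=-1.3184
step 3: x_pred=-7.0163  r=11.6763  x^+=1.6008  v^+=2.1087  a^+=3.1160
step 4: x_pred=5.0610  r=-6.2910  x^+=0.4182  v^+=2.3871  a^+=0.7268
step 5: x_pred=3.0447  r=0.8353  x^+=3.6612  v^+=3.4450  a^+=1.0440
step 6: x_pred=7.4495  r=-2.2695  x^+=5.7746  v^+=3.4686  a^+=0.1821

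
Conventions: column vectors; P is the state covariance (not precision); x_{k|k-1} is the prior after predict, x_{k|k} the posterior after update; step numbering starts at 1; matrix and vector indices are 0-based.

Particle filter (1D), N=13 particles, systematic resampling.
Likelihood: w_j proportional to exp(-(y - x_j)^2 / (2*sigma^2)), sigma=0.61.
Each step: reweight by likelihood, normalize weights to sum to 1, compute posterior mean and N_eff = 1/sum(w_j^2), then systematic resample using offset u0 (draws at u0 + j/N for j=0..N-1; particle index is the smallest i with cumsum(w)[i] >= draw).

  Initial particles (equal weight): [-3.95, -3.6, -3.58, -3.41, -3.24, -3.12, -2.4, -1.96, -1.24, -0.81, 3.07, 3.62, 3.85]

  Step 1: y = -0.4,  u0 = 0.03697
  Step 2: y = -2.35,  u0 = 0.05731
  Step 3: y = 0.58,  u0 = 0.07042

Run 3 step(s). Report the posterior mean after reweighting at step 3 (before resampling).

step 1: w=[0.0000, 0.0000, 0.0000, 0.0000, 0.0000, 0.0000, 0.0038, 0.0309, 0.3155, 0.6497, 0.0000, 0.0000, 0.0000]  mean=-0.9874  Neff=1.9134  idx=[8, 8, 8, 8, 8, 9, 9, 9, 9, 9, 9, 9, 9]
step 2: w=[0.1486, 0.1486, 0.1486, 0.1486, 0.1486, 0.0321, 0.0321, 0.0321, 0.0321, 0.0321, 0.0321, 0.0321, 0.0321]  mean=-1.1295  Neff=8.4284  idx=[0, 0, 1, 1, 2, 2, 3, 4, 4, 5, 7, 9, 12]
step 3: w=[0.0289, 0.0289, 0.0289, 0.0289, 0.0289, 0.0289, 0.0289, 0.0289, 0.0289, 0.1849, 0.1849, 0.1849, 0.1849]  mean=-0.9220  Neff=6.9309  idx=[2, 5, 7, 9, 9, 10, 10, 10, 11, 11, 12, 12, 12]

post_mean = -0.9220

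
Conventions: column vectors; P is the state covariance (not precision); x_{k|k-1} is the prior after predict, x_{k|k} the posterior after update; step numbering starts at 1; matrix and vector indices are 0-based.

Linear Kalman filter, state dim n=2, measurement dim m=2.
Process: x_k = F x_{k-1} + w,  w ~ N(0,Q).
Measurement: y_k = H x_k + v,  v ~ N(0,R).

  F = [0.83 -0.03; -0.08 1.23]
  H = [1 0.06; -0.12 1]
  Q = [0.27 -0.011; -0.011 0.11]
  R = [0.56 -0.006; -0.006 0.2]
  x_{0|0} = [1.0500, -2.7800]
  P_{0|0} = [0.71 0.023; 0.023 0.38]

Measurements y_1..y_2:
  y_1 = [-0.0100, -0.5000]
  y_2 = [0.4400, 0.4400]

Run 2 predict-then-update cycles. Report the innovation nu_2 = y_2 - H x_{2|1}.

innov = [0.2841, 1.9060]

step 1: x^-=[0.9549, -3.5034]  P^-=[0.7583 -0.0486; -0.0486 0.6849]  S=[1.3149 -0.1042; -0.1042 0.9075]  K=[0.5674 -0.0887; 0.0551 0.7675]  nu=[-0.7547, 3.1180]  x^+=[0.2500, -1.1520]  P^+=[0.3173 0.0169; 0.0169 0.1552]
step 2: x^-=[0.2421, -1.4369]  P^-=[0.4879 -0.0205; -0.0205 0.3435]  S=[1.0467 -0.0643; -0.0643 0.5554]  K=[0.4595 -0.0891; 0.0386 0.6273]  nu=[0.2841, 1.9060]  x^+=[0.2028, -0.2303]  P^+=[0.2572 0.0103; 0.0103 0.1265]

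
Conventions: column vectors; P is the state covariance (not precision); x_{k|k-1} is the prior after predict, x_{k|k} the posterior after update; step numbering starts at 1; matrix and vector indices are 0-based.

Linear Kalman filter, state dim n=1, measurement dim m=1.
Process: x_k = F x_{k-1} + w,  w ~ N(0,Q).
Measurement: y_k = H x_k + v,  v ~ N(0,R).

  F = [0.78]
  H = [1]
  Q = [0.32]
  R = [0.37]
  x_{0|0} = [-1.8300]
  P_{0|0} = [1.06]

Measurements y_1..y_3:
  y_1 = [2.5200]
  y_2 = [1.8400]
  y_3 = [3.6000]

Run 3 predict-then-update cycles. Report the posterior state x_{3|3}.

step 1: x^-=[-1.4274]  P^-=[0.9649]  S=[1.3349]  K=[0.7228]  nu=[3.9474]  x^+=[1.4259]  P^+=[0.2674]
step 2: x^-=[1.1122]  P^-=[0.4827]  S=[0.8527]  K=[0.5661]  nu=[0.7278]  x^+=[1.5242]  P^+=[0.2095]
step 3: x^-=[1.1889]  P^-=[0.4474]  S=[0.8174]  K=[0.5474]  nu=[2.4111]  x^+=[2.5086]  P^+=[0.2025]

x_post = [2.5086]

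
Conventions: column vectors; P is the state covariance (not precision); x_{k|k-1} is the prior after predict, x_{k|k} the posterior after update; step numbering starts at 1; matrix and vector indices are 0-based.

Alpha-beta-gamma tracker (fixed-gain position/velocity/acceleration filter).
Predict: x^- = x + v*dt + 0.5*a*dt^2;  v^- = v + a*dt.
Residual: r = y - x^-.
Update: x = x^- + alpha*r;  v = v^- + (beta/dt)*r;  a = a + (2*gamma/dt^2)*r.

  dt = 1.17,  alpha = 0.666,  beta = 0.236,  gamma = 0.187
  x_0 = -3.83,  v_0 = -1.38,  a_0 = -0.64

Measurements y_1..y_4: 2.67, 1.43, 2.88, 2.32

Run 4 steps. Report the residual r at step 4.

resid = -6.4871

step 1: x_pred=-5.8826  r=8.5526  x^+=-0.1866  v^+=-0.4037  a^+=1.6967
step 2: x_pred=0.5024  r=0.9276  x^+=1.1202  v^+=1.7686  a^+=1.9501
step 3: x_pred=4.5242  r=-1.6442  x^+=3.4292  v^+=3.7185  a^+=1.5009
step 4: x_pred=8.8071  r=-6.4871  x^+=4.4867  v^+=4.1661  a^+=-0.2715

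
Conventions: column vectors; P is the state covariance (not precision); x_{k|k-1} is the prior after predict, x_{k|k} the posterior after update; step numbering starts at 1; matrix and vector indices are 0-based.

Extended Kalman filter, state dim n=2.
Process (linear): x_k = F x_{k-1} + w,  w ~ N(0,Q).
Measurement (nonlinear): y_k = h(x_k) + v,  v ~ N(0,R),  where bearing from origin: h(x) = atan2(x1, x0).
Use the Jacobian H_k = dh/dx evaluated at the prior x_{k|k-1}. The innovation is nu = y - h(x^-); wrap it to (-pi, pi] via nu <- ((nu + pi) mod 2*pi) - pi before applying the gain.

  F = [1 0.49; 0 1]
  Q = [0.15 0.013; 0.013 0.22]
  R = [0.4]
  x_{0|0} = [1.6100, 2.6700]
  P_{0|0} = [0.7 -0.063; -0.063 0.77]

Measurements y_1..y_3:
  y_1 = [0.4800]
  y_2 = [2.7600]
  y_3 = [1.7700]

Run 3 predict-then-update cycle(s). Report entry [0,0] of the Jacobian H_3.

H_jac[0,0] = -0.0758

step 1: x^-=[2.9183, 2.6700]  P^-=[0.9731 0.3273; 0.3273 0.9900]  H_jac=[-0.1707 0.1865]  S=[0.4419]  K=[-0.2376; 0.2915]  nu=[-0.2610]  x^+=[2.9803, 2.5939]  P^+=[0.9482 0.3579; 0.3579 0.9525]
step 2: x^-=[4.2513, 2.5939]  P^-=[1.6776 0.8376; 0.8376 1.1725]  H_jac=[-0.1046 0.1714]  S=[0.4228]  K=[-0.0754; 0.2682]  nu=[2.2122]  x^+=[4.0845, 3.1871]  P^+=[1.6752 0.8462; 0.8462 1.1421]
step 3: x^-=[5.6462, 3.1871]  P^-=[2.9287 1.4188; 1.4188 1.3621]  H_jac=[-0.0758 0.1343]  S=[0.4125]  K=[-0.0763; 0.1827]  nu=[1.2561]  x^+=[5.5504, 3.4167]  P^+=[2.9263 1.4245; 1.4245 1.3483]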